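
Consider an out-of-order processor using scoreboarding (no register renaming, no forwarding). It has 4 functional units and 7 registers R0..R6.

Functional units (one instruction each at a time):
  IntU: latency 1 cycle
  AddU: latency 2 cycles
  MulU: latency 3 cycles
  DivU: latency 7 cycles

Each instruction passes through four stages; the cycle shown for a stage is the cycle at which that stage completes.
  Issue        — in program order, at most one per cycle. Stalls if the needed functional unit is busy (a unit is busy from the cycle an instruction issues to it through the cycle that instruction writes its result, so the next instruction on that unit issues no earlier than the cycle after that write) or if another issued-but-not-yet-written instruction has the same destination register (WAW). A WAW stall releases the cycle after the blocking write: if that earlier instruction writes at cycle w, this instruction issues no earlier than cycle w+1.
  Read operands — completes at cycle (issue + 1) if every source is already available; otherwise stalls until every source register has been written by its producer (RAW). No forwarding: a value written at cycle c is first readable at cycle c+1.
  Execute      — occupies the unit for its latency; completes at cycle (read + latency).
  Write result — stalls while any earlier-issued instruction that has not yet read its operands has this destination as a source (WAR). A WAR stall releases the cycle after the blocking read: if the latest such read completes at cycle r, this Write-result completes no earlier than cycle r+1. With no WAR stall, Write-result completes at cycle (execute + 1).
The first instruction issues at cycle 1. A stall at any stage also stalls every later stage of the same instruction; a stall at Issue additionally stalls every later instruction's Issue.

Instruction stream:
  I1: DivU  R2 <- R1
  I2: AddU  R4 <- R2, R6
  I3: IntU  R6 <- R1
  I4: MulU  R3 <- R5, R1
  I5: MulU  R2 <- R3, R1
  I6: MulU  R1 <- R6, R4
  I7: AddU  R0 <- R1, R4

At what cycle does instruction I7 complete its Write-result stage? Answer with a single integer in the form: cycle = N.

1) issue 1, read 2, done 9, write 10
2) issue 2, read 11, done 13, write 14  <RAW R2: wait I1 write@10>
3) issue 3, read 4, done 5, write 12  <WAR R6: wait I2 read@11>
4) issue 4, read 5, done 8, write 9
5) issue 11, read 12, done 15, write 16  <WAW R2: wait I1 write@10>
6) issue 17, read 18, done 21, write 22  <struct: MulU busy until I5 writes@16>
7) issue 18, read 23, done 25, write 26  <RAW R1: wait I6 write@22>

cycle = 26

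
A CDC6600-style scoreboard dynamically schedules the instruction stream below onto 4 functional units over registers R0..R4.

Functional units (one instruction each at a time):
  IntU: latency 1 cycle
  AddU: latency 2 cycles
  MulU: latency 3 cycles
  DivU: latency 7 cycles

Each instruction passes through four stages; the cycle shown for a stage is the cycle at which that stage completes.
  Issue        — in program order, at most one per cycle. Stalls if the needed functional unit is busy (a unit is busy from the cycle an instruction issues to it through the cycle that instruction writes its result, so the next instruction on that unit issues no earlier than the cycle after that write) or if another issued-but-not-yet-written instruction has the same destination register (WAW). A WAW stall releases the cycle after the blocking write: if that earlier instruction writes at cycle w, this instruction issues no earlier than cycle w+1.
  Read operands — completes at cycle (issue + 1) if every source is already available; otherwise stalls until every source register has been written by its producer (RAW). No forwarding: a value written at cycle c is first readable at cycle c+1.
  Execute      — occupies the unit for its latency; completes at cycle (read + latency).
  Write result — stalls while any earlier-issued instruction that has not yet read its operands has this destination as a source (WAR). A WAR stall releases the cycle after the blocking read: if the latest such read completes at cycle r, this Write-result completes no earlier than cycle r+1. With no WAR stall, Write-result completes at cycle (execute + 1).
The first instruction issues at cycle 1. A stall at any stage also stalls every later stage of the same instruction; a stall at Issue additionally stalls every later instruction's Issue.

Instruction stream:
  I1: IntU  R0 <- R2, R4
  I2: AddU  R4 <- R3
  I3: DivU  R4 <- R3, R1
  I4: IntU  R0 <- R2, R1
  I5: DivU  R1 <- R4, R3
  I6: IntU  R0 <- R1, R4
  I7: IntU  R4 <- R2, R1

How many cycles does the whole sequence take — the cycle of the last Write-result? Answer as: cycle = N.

cycle = 33

I1: IS=1 RO=2 EX=3 WR=4
I2: IS=2 RO=3 EX=5 WR=6
I3: IS=7 RO=8 EX=15 WR=16  [WAW R4: wait I2 write@6]
I4: IS=8 RO=9 EX=10 WR=11
I5: IS=17 RO=18 EX=25 WR=26  [struct: DivU busy until I3 writes@16]
I6: IS=18 RO=27 EX=28 WR=29  [RAW R1: wait I5 write@26]
I7: IS=30 RO=31 EX=32 WR=33  [struct: IntU busy until I6 writes@29]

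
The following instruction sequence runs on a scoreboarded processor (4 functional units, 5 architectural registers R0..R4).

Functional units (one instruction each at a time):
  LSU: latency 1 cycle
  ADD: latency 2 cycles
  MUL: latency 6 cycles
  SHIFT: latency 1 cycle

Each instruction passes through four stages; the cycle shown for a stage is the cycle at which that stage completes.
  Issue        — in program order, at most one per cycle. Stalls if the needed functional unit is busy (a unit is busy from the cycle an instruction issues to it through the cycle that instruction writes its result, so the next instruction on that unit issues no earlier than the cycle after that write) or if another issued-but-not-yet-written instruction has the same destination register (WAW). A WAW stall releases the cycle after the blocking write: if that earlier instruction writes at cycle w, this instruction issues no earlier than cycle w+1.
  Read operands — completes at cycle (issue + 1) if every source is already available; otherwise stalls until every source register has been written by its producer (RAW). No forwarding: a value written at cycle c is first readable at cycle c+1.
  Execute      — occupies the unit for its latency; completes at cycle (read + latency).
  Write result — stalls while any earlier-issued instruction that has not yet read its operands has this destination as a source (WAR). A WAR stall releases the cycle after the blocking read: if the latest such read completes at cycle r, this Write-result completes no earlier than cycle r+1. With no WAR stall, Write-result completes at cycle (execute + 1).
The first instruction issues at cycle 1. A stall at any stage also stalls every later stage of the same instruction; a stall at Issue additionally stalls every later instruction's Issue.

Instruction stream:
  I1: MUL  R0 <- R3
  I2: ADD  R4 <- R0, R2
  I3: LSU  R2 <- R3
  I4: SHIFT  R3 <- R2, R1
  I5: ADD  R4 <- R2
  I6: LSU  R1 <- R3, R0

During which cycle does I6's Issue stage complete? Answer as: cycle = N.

1) issue 1, read 2, done 8, write 9
2) issue 2, read 10, done 12, write 13  <RAW R0: wait I1 write@9>
3) issue 3, read 4, done 5, write 11  <WAR R2: wait I2 read@10>
4) issue 4, read 12, done 13, write 14  <RAW R2: wait I3 write@11>
5) issue 14, read 15, done 17, write 18  <struct: ADD busy until I2 writes@13>
6) issue 15, read 16, done 17, write 18

cycle = 15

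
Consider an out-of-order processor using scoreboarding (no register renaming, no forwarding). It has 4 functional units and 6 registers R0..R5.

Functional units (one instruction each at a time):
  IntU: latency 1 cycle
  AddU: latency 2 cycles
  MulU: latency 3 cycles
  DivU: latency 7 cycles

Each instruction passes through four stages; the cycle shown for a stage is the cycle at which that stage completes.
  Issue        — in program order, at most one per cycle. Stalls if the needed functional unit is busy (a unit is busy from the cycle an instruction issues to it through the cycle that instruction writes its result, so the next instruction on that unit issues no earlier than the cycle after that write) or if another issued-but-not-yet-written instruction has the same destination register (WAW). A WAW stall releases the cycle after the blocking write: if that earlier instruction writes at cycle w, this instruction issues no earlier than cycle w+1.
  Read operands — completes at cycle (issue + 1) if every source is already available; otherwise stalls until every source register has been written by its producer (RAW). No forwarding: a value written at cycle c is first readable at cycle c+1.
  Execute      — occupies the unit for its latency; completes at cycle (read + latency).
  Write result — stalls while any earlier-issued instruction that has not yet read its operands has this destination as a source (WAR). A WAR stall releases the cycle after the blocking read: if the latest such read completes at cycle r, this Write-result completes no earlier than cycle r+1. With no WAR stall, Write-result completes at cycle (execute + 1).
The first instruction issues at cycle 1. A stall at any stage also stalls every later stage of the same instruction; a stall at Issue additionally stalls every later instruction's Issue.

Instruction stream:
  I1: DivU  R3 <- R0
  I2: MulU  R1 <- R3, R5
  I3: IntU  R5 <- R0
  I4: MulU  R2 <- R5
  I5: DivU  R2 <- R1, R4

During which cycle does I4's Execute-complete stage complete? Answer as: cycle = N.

cycle = 20

I1  is:1  ro:2  ex:9  wr:10
I2  is:2  ro:11  ex:14  wr:15  — RAW R3: wait I1 write@10
I3  is:3  ro:4  ex:5  wr:12  — WAR R5: wait I2 read@11
I4  is:16  ro:17  ex:20  wr:21  — struct: MulU busy until I2 writes@15
I5  is:22  ro:23  ex:30  wr:31  — WAW R2: wait I4 write@21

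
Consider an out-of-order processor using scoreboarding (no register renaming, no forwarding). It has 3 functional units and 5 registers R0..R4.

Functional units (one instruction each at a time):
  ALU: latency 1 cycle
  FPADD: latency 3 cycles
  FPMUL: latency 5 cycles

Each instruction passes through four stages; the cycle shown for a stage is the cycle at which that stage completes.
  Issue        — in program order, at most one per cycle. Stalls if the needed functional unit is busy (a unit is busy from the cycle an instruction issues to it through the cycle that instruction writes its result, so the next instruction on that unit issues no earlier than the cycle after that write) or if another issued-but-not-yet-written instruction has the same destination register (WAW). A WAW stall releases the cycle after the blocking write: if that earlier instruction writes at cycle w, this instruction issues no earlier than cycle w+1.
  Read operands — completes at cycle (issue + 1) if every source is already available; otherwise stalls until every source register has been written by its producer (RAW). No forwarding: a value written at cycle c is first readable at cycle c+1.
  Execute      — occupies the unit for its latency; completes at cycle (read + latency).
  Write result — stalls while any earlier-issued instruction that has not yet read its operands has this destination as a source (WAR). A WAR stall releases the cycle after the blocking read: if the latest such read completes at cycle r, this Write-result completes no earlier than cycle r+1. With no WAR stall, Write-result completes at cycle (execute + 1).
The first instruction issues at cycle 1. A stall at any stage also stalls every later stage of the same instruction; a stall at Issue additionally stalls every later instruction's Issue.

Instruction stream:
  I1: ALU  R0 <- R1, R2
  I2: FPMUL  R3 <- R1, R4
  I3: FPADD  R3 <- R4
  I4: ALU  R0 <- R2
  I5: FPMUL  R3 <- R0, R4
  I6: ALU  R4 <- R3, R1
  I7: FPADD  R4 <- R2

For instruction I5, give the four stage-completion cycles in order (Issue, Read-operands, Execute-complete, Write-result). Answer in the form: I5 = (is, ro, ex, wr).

1) issue 1, read 2, done 3, write 4
2) issue 2, read 3, done 8, write 9
3) issue 10, read 11, done 14, write 15  <WAW R3: wait I2 write@9>
4) issue 11, read 12, done 13, write 14
5) issue 16, read 17, done 22, write 23  <WAW R3: wait I3 write@15>
6) issue 17, read 24, done 25, write 26  <RAW R3: wait I5 write@23>
7) issue 27, read 28, done 31, write 32  <WAW R4: wait I6 write@26>

I5 = (16, 17, 22, 23)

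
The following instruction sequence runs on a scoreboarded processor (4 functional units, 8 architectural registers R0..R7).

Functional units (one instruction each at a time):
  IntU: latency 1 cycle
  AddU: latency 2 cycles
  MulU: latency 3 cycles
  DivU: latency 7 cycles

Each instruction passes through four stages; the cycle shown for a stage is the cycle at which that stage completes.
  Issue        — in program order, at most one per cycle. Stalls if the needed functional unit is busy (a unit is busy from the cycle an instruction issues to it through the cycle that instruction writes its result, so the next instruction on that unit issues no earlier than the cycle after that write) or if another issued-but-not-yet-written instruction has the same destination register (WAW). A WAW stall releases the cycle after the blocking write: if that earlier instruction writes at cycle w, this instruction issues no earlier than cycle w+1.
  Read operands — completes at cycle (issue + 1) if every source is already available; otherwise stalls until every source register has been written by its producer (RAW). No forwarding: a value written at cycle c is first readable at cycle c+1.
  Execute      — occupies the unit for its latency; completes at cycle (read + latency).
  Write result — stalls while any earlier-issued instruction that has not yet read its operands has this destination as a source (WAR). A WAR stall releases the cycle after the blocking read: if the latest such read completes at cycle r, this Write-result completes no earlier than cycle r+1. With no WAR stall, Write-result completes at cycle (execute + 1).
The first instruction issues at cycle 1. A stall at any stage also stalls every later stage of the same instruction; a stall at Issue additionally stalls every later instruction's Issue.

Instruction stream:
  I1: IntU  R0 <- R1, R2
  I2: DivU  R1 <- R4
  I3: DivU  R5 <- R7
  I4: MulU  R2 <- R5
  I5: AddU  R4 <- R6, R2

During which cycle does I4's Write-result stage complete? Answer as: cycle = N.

c1: I1 dispatched to IntU
c2: I1 operands ready · I2 dispatched to DivU
c3: I1 complete · I2 operands ready
c4: R0←I1
c10: I2 complete
c11: R1←I2
c12: I3 dispatched to DivU
c13: I3 operands ready · I4 dispatched to MulU
c14: I5 dispatched to AddU
c20: I3 complete
c21: R5←I3
c22: I4 operands ready
c25: I4 complete
c26: R2←I4
c27: I5 operands ready
c29: I5 complete
c30: R4←I5

cycle = 26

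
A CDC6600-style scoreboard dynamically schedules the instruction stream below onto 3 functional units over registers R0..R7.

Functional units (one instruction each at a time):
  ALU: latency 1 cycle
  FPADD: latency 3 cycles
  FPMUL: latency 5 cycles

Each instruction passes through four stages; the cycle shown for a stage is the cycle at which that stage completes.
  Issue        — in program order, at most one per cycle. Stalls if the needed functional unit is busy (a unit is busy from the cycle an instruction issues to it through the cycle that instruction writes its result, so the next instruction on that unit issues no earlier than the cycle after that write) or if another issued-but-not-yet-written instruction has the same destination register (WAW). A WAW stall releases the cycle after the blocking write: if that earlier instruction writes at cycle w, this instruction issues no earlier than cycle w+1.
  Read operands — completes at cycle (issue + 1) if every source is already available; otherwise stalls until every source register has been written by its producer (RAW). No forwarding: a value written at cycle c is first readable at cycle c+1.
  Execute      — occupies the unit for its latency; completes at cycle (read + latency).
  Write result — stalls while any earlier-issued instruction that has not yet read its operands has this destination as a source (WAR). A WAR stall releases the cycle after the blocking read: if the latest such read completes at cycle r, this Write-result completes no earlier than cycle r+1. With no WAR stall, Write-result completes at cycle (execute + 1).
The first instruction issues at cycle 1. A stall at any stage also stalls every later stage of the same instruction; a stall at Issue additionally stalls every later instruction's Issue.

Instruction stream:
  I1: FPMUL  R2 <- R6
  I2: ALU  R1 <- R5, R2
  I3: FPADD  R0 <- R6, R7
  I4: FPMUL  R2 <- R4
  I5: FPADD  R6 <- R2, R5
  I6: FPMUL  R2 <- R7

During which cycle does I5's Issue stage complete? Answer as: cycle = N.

cycle = 10

  I1 | 1 | 2 | 7 | 8
  I2 | 2 | 9 | 10 | 11   RAW R2: wait I1 write@8
  I3 | 3 | 4 | 7 | 8
  I4 | 9 | 10 | 15 | 16   struct: FPMUL busy until I1 writes@8
  I5 | 10 | 17 | 20 | 21   RAW R2: wait I4 write@16
  I6 | 17 | 18 | 23 | 24   struct: FPMUL busy until I4 writes@16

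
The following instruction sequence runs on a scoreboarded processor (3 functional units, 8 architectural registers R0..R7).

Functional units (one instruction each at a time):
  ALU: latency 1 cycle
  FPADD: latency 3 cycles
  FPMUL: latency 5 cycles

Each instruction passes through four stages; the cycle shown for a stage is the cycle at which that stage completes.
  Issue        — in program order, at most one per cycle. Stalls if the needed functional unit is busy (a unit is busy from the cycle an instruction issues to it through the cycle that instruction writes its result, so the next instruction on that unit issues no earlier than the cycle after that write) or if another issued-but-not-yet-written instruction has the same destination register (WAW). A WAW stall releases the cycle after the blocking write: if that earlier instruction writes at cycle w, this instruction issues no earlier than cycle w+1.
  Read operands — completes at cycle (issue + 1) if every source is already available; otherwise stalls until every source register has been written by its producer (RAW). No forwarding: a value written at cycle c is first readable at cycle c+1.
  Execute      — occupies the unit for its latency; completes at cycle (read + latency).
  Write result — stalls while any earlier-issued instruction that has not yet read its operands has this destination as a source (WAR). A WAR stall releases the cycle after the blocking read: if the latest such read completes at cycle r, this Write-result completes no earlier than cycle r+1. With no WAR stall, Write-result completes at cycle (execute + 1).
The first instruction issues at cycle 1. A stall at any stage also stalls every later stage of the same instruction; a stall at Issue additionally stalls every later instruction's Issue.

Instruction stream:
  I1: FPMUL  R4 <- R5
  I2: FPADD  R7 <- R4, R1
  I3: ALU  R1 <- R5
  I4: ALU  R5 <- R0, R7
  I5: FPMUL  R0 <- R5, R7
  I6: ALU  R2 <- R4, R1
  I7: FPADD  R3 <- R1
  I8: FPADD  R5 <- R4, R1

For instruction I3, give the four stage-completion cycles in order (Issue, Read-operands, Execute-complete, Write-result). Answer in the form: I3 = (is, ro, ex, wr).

1) issue 1, read 2, done 7, write 8
2) issue 2, read 9, done 12, write 13  <RAW R4: wait I1 write@8>
3) issue 3, read 4, done 5, write 10  <WAR R1: wait I2 read@9>
4) issue 11, read 14, done 15, write 16  <struct: ALU busy until I3 writes@10 / RAW R7: wait I2 write@13>
5) issue 12, read 17, done 22, write 23  <RAW R5: wait I4 write@16>
6) issue 17, read 18, done 19, write 20  <struct: ALU busy until I4 writes@16>
7) issue 18, read 19, done 22, write 23
8) issue 24, read 25, done 28, write 29  <struct: FPADD busy until I7 writes@23>

I3 = (3, 4, 5, 10)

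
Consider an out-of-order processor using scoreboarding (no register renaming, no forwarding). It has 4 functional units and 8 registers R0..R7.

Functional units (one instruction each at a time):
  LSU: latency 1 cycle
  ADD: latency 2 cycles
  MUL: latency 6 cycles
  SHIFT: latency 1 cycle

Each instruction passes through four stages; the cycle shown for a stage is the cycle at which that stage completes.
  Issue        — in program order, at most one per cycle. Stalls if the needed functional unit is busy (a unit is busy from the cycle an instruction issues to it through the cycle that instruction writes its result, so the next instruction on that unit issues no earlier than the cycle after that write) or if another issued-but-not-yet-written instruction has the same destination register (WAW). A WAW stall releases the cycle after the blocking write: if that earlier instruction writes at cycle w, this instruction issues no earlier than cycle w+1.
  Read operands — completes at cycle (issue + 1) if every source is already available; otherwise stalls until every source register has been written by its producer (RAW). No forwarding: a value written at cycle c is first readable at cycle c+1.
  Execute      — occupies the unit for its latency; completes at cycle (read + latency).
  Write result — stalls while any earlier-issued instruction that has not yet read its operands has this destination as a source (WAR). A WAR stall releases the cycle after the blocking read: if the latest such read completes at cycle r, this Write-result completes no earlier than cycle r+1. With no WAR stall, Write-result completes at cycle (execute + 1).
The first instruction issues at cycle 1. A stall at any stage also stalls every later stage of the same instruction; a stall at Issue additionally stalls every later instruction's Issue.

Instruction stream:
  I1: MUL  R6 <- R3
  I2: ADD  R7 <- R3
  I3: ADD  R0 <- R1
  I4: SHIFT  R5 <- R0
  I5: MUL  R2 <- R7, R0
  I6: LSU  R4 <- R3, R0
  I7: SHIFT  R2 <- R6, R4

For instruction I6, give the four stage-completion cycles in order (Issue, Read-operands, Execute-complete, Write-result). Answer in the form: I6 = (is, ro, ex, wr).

I1 -> (1, 2, 8, 9)
I2 -> (2, 3, 5, 6)
I3 -> (7, 8, 10, 11)  // struct: ADD busy until I2 writes@6
I4 -> (8, 12, 13, 14)  // RAW R0: wait I3 write@11
I5 -> (10, 12, 18, 19)  // struct: MUL busy until I1 writes@9, RAW R0: wait I3 write@11
I6 -> (11, 12, 13, 14)
I7 -> (20, 21, 22, 23)  // WAW R2: wait I5 write@19

I6 = (11, 12, 13, 14)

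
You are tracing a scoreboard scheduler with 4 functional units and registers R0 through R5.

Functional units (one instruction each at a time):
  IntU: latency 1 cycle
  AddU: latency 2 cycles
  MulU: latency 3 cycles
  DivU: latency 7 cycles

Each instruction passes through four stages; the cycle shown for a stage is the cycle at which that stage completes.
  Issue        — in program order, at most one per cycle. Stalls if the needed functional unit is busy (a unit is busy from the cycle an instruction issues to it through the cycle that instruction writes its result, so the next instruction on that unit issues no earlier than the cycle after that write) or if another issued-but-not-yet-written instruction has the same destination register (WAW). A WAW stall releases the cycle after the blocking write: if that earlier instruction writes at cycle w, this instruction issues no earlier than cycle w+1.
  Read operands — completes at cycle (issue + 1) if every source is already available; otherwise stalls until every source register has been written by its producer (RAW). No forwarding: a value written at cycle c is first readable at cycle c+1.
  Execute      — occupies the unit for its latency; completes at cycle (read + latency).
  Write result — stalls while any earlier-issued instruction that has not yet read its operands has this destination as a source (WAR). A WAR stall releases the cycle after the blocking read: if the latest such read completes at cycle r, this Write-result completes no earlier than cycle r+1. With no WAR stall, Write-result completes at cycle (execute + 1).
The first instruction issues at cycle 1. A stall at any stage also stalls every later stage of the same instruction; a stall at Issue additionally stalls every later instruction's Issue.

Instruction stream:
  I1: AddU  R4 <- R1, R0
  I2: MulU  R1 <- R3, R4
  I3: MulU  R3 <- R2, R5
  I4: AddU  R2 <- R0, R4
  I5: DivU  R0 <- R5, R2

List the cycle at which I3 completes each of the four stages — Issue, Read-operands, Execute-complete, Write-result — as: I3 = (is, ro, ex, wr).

I3 = (11, 12, 15, 16)

[I1] 1/2/4/5
[I2] 2/6/9/10  (RAW R4: wait I1 write@5)
[I3] 11/12/15/16  (struct: MulU busy until I2 writes@10)
[I4] 12/13/15/16
[I5] 13/17/24/25  (RAW R2: wait I4 write@16)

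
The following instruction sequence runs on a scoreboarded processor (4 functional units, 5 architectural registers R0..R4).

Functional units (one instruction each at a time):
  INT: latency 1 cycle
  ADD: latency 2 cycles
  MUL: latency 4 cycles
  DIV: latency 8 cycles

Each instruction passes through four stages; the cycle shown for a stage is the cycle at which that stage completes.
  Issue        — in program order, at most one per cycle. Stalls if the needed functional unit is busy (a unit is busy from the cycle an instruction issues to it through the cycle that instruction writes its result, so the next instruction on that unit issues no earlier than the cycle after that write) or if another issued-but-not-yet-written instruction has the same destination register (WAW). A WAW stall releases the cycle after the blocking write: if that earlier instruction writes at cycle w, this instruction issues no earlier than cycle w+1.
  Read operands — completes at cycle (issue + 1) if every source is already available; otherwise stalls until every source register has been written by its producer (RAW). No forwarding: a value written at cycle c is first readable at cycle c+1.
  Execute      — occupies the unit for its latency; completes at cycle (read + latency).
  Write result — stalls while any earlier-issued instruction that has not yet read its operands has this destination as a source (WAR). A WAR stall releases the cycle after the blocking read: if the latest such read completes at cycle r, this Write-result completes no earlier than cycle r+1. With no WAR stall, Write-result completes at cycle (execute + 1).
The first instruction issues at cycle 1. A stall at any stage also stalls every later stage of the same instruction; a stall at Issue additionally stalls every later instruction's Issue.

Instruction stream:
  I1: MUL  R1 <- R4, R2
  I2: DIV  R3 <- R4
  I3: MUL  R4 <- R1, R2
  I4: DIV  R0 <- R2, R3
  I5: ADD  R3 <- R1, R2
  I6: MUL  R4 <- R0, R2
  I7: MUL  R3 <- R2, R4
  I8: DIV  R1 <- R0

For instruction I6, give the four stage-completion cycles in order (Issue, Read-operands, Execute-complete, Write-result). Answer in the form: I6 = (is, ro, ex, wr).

[1] issue I1 (MUL)
[2] I1 read-ops; issue I2 (DIV)
[3] I2 read-ops
[6] I1 finished on MUL
[7] I1→R1
[8] issue I3 (MUL)
[9] I3 read-ops
[11] I2 finished on DIV
[12] I2→R3
[13] I3 finished on MUL; issue I4 (DIV)
[14] I3→R4; I4 read-ops; issue I5 (ADD)
[15] I5 read-ops; issue I6 (MUL)
[17] I5 finished on ADD
[18] I5→R3
[22] I4 finished on DIV
[23] I4→R0
[24] I6 read-ops
[28] I6 finished on MUL
[29] I6→R4
[30] issue I7 (MUL)
[31] I7 read-ops; issue I8 (DIV)
[32] I8 read-ops
[35] I7 finished on MUL
[36] I7→R3
[40] I8 finished on DIV
[41] I8→R1

I6 = (15, 24, 28, 29)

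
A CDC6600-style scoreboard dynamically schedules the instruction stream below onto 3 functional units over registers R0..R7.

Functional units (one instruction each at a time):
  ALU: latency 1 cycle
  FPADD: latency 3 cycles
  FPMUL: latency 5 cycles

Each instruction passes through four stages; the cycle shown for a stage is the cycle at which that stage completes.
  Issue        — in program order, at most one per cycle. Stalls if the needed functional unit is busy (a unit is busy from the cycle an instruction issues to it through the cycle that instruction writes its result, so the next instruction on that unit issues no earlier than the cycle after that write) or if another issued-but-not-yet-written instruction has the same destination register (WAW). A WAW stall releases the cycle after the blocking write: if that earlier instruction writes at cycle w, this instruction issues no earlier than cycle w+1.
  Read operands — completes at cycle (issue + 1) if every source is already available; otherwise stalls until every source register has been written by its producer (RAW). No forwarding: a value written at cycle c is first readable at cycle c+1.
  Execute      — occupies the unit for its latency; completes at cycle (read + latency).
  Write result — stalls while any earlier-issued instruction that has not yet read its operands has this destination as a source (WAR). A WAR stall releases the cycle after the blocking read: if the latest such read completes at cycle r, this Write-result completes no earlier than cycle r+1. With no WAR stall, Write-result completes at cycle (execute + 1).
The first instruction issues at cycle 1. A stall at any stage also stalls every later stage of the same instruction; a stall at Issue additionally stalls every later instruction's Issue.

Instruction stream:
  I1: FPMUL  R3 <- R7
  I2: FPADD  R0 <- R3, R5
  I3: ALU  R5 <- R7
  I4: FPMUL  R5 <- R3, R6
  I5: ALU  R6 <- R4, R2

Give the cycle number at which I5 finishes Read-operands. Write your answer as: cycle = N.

[1] issue I1 (FPMUL)
[2] I1 read-ops; issue I2 (FPADD)
[3] issue I3 (ALU)
[4] I3 read-ops
[5] I3 finished on ALU
[7] I1 finished on FPMUL
[8] I1→R3
[9] I2 read-ops
[10] I3→R5
[11] issue I4 (FPMUL)
[12] I2 finished on FPADD; I4 read-ops; issue I5 (ALU)
[13] I2→R0; I5 read-ops
[14] I5 finished on ALU
[15] I5→R6
[17] I4 finished on FPMUL
[18] I4→R5

cycle = 13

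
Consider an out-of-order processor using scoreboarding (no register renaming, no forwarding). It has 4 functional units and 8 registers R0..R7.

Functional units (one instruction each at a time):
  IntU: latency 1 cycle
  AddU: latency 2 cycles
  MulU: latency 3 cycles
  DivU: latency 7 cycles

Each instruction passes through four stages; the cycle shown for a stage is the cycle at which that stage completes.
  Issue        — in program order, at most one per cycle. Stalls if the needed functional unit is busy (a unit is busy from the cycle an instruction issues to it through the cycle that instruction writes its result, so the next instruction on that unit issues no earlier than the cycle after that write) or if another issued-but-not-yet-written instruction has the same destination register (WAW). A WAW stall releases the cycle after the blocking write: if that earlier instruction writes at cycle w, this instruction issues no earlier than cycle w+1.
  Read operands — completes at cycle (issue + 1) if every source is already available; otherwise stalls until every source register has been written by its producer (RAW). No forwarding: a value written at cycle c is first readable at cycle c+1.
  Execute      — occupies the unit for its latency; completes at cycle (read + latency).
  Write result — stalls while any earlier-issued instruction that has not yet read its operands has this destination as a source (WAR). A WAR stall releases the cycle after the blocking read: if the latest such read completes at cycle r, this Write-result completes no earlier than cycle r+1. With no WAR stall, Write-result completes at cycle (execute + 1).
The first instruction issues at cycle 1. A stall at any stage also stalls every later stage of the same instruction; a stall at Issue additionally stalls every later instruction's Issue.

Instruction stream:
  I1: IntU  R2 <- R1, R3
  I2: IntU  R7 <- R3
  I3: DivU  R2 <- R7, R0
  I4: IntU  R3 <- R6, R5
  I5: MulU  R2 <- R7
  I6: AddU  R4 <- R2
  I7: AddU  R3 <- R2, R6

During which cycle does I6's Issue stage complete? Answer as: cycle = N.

I1  is:1  ro:2  ex:3  wr:4
I2  is:5  ro:6  ex:7  wr:8  — struct: IntU busy until I1 writes@4
I3  is:6  ro:9  ex:16  wr:17  — RAW R7: wait I2 write@8
I4  is:9  ro:10  ex:11  wr:12  — struct: IntU busy until I2 writes@8
I5  is:18  ro:19  ex:22  wr:23  — WAW R2: wait I3 write@17
I6  is:19  ro:24  ex:26  wr:27  — RAW R2: wait I5 write@23
I7  is:28  ro:29  ex:31  wr:32  — struct: AddU busy until I6 writes@27

cycle = 19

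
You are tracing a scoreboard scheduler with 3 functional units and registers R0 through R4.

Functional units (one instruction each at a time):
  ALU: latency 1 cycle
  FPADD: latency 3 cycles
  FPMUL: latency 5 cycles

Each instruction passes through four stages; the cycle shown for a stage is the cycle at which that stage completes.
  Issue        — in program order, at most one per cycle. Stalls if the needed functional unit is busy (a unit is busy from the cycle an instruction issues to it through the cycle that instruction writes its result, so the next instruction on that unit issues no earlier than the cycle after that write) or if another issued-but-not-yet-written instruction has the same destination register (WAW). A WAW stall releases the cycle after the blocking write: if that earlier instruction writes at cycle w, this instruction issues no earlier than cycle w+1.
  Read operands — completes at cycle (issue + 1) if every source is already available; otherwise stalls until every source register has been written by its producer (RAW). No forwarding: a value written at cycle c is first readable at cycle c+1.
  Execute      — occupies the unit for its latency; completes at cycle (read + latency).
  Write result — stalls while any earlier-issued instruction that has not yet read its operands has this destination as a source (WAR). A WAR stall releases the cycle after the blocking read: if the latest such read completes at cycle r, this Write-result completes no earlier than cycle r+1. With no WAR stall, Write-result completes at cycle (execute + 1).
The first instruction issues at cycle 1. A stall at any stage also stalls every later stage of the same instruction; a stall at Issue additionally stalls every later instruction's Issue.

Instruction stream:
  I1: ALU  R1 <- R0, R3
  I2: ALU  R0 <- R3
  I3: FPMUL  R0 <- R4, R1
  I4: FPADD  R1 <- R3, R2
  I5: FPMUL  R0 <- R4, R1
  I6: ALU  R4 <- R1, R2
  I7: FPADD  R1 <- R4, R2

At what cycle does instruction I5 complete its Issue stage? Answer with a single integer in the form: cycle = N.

cycle = 17

c1: I1 issues→ALU
c2: I1 reads
c3: I1 exec-done
c4: I1 writes R1
c5: I2 issues→ALU
c6: I2 reads
c7: I2 exec-done
c8: I2 writes R0
c9: I3 issues→FPMUL
c10: I3 reads; I4 issues→FPADD
c11: I4 reads
c14: I4 exec-done
c15: I3 exec-done; I4 writes R1
c16: I3 writes R0
c17: I5 issues→FPMUL
c18: I5 reads; I6 issues→ALU
c19: I6 reads; I7 issues→FPADD
c20: I6 exec-done
c21: I6 writes R4
c22: I7 reads
c23: I5 exec-done
c24: I5 writes R0
c25: I7 exec-done
c26: I7 writes R1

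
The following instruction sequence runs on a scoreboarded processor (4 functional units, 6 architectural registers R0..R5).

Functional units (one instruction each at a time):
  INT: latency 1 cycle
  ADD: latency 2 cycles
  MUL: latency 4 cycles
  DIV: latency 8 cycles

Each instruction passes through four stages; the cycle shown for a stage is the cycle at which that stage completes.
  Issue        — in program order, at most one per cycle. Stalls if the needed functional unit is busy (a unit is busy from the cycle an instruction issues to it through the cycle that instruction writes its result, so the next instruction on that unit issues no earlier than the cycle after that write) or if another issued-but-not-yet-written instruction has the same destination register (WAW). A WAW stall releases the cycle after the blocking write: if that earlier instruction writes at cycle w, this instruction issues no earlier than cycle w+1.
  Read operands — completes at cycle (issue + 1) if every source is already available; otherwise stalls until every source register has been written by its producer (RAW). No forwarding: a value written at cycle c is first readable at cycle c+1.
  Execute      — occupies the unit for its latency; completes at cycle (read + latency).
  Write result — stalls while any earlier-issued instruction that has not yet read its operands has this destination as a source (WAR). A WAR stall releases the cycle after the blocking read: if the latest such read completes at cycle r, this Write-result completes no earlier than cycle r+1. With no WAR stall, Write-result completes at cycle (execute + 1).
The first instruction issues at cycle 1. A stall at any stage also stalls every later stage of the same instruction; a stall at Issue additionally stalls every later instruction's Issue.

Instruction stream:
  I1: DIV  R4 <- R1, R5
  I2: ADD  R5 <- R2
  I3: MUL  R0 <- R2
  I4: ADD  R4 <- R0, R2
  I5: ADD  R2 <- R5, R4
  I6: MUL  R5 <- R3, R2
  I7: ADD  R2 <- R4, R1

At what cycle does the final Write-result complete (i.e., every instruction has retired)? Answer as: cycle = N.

cycle = 27

t=1  I1 dispatched to DIV
t=2  I1 operands ready | I2 dispatched to ADD
t=3  I2 operands ready | I3 dispatched to MUL
t=4  I3 operands ready
t=5  I2 complete
t=6  R5←I2
t=8  I3 complete
t=9  R0←I3
t=10  I1 complete
t=11  R4←I1
t=12  I4 dispatched to ADD
t=13  I4 operands ready
t=15  I4 complete
t=16  R4←I4
t=17  I5 dispatched to ADD
t=18  I5 operands ready | I6 dispatched to MUL
t=20  I5 complete
t=21  R2←I5
t=22  I6 operands ready | I7 dispatched to ADD
t=23  I7 operands ready
t=25  I7 complete
t=26  I6 complete | R2←I7
t=27  R5←I6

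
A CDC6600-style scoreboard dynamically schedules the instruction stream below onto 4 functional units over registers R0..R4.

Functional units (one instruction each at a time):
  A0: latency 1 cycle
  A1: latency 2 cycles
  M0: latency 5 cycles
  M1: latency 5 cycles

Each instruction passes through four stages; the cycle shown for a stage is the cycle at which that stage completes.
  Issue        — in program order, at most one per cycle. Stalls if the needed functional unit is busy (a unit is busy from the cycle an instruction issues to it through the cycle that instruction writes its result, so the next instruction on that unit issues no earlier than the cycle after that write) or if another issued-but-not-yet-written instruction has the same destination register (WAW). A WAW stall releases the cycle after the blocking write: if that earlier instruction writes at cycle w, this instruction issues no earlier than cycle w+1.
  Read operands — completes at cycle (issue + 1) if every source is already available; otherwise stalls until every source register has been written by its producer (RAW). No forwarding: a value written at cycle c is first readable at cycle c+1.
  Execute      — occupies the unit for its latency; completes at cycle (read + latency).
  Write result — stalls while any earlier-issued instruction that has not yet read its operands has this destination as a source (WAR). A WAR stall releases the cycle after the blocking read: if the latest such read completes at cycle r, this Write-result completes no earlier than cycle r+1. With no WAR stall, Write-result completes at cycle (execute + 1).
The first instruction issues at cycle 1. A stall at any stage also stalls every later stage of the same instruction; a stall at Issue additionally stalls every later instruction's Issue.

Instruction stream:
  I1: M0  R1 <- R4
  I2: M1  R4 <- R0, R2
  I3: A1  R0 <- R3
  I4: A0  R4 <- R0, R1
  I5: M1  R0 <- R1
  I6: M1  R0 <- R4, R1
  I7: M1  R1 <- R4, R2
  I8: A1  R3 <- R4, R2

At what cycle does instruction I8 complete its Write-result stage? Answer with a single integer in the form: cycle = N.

[I1] 1/2/7/8
[I2] 2/3/8/9
[I3] 3/4/6/7
[I4] 10/11/12/13  (WAW R4: wait I2 write@9)
[I5] 11/12/17/18
[I6] 19/20/25/26  (struct: M1 busy until I5 writes@18)
[I7] 27/28/33/34  (struct: M1 busy until I6 writes@26)
[I8] 28/29/31/32

cycle = 32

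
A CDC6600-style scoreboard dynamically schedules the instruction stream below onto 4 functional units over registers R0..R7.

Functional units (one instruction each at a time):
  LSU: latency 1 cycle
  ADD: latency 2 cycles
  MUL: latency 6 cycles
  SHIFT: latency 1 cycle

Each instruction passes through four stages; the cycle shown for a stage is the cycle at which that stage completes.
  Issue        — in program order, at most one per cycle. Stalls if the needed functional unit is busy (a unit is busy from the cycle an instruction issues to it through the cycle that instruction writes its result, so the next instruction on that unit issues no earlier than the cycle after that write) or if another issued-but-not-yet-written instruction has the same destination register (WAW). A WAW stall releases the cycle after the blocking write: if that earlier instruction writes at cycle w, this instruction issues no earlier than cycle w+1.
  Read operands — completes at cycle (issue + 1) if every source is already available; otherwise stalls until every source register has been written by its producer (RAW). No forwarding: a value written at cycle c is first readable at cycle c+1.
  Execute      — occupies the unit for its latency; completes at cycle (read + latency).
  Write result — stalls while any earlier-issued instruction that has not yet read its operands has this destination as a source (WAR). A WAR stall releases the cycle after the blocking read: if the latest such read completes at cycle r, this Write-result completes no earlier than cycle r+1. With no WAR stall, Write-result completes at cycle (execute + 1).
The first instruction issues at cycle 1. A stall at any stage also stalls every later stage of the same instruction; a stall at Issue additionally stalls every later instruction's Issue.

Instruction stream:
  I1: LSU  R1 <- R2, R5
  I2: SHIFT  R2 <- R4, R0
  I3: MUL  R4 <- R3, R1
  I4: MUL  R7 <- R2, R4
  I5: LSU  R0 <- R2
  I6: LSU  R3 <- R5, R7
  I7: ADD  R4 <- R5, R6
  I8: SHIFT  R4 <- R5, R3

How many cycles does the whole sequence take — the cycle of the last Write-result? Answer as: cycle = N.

cycle = 27

I1: IS=1 RO=2 EX=3 WR=4
I2: IS=2 RO=3 EX=4 WR=5
I3: IS=3 RO=5 EX=11 WR=12  [RAW R1: wait I1 write@4]
I4: IS=13 RO=14 EX=20 WR=21  [struct: MUL busy until I3 writes@12]
I5: IS=14 RO=15 EX=16 WR=17
I6: IS=18 RO=22 EX=23 WR=24  [struct: LSU busy until I5 writes@17; RAW R7: wait I4 write@21]
I7: IS=19 RO=20 EX=22 WR=23
I8: IS=24 RO=25 EX=26 WR=27  [WAW R4: wait I7 write@23]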